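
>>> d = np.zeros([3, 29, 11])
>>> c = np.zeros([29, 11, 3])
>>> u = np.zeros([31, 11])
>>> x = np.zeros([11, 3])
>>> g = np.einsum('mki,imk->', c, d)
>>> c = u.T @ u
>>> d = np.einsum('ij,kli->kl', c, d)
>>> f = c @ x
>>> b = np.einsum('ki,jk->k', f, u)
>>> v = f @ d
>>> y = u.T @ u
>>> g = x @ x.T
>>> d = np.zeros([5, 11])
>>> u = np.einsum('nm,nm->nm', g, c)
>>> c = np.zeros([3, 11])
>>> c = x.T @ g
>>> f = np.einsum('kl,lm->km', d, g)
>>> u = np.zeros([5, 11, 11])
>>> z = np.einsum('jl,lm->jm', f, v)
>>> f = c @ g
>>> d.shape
(5, 11)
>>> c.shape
(3, 11)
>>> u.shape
(5, 11, 11)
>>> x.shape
(11, 3)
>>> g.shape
(11, 11)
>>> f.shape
(3, 11)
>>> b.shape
(11,)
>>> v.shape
(11, 29)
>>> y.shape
(11, 11)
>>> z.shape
(5, 29)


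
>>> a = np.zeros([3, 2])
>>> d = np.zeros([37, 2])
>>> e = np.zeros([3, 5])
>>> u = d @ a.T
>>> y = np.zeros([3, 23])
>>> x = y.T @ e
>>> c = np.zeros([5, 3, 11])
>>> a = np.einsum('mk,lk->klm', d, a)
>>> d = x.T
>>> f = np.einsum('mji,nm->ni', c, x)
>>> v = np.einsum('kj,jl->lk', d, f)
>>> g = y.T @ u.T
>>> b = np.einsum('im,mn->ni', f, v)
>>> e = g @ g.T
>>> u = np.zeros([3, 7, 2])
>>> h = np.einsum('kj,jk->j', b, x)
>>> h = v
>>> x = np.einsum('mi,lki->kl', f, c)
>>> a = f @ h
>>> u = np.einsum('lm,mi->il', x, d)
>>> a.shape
(23, 5)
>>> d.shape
(5, 23)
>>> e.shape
(23, 23)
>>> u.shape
(23, 3)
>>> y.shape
(3, 23)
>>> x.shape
(3, 5)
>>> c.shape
(5, 3, 11)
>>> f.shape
(23, 11)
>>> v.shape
(11, 5)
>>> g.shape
(23, 37)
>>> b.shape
(5, 23)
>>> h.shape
(11, 5)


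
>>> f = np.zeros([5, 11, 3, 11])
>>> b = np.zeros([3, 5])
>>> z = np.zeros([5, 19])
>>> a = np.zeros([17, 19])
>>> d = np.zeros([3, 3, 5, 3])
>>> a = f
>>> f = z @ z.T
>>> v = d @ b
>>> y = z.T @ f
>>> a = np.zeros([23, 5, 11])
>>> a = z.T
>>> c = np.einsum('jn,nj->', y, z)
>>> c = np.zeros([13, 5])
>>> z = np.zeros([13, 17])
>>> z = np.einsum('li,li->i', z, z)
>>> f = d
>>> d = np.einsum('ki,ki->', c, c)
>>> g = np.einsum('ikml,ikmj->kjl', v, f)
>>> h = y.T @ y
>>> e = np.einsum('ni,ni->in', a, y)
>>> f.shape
(3, 3, 5, 3)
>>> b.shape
(3, 5)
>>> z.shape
(17,)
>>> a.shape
(19, 5)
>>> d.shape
()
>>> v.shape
(3, 3, 5, 5)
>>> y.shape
(19, 5)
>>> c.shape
(13, 5)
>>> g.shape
(3, 3, 5)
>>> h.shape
(5, 5)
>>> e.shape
(5, 19)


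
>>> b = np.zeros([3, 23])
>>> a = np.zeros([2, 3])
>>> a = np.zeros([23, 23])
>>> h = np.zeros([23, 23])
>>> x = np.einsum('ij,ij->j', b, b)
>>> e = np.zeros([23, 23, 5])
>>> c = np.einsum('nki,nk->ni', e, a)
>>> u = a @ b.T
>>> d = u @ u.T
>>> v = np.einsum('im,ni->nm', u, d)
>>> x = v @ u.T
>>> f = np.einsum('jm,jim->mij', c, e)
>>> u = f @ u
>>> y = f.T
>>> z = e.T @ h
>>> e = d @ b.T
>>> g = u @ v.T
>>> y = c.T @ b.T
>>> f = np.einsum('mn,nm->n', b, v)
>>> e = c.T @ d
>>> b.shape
(3, 23)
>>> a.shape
(23, 23)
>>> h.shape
(23, 23)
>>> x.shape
(23, 23)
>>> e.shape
(5, 23)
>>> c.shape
(23, 5)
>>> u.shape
(5, 23, 3)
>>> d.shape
(23, 23)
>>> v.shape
(23, 3)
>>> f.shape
(23,)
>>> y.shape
(5, 3)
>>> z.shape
(5, 23, 23)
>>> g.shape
(5, 23, 23)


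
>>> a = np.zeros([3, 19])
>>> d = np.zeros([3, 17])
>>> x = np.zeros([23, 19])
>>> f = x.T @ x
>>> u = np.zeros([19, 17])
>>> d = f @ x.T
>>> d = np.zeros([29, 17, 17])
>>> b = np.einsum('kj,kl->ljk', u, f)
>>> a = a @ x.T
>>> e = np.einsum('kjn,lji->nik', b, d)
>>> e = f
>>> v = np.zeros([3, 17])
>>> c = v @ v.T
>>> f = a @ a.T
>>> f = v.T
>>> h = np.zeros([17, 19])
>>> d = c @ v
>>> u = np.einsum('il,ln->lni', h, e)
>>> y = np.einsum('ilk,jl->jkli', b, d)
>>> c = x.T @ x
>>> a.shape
(3, 23)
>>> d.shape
(3, 17)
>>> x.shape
(23, 19)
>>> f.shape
(17, 3)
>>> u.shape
(19, 19, 17)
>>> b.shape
(19, 17, 19)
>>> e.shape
(19, 19)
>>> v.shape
(3, 17)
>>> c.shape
(19, 19)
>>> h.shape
(17, 19)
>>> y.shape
(3, 19, 17, 19)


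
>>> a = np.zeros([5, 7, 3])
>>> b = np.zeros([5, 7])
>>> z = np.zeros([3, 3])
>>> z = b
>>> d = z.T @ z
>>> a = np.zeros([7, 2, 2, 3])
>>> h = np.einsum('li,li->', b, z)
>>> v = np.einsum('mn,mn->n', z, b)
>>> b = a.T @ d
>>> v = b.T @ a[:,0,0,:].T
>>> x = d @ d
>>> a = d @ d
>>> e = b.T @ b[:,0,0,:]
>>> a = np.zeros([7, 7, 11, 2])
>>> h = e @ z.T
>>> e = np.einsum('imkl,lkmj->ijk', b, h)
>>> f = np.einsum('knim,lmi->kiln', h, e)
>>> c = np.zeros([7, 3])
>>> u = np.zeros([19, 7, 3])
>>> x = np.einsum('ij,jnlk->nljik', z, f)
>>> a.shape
(7, 7, 11, 2)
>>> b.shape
(3, 2, 2, 7)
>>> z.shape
(5, 7)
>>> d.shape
(7, 7)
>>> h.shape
(7, 2, 2, 5)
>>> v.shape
(7, 2, 2, 7)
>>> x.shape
(2, 3, 7, 5, 2)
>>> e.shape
(3, 5, 2)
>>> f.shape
(7, 2, 3, 2)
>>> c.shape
(7, 3)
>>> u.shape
(19, 7, 3)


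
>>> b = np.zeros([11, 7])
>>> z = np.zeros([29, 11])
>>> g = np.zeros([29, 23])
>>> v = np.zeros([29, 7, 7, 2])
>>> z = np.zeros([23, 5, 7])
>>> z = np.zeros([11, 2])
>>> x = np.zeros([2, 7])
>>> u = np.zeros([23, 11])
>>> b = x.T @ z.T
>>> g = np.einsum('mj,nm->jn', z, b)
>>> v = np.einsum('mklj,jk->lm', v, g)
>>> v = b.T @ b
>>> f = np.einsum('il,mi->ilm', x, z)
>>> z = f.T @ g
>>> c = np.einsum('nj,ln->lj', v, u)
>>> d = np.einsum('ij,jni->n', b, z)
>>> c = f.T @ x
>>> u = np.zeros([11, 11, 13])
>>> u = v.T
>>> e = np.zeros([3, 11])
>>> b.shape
(7, 11)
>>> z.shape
(11, 7, 7)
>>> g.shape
(2, 7)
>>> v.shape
(11, 11)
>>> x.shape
(2, 7)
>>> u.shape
(11, 11)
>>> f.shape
(2, 7, 11)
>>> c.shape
(11, 7, 7)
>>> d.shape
(7,)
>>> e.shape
(3, 11)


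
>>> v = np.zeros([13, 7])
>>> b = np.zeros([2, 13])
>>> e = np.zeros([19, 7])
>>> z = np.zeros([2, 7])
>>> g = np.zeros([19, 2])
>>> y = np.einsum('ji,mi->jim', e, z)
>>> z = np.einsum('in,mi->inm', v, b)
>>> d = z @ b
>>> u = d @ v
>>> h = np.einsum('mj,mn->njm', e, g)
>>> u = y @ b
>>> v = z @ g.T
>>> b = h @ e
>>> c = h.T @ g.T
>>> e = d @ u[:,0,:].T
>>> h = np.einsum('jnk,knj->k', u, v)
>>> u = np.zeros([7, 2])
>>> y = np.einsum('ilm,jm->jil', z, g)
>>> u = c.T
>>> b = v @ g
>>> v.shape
(13, 7, 19)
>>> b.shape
(13, 7, 2)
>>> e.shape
(13, 7, 19)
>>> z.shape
(13, 7, 2)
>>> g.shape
(19, 2)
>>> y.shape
(19, 13, 7)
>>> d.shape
(13, 7, 13)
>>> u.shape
(19, 7, 19)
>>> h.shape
(13,)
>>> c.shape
(19, 7, 19)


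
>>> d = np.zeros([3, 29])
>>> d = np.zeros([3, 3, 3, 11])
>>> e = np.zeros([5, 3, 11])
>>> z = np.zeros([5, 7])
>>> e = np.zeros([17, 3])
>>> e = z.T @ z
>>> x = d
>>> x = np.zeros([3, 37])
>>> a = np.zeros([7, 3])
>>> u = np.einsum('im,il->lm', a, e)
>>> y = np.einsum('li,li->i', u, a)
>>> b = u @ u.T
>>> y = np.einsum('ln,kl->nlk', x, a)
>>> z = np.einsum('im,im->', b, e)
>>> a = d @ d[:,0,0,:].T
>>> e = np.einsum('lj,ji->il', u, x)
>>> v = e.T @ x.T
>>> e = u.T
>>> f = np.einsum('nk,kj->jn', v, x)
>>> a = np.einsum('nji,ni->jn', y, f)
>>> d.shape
(3, 3, 3, 11)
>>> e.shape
(3, 7)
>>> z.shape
()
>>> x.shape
(3, 37)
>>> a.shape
(3, 37)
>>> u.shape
(7, 3)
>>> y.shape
(37, 3, 7)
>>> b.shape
(7, 7)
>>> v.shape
(7, 3)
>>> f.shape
(37, 7)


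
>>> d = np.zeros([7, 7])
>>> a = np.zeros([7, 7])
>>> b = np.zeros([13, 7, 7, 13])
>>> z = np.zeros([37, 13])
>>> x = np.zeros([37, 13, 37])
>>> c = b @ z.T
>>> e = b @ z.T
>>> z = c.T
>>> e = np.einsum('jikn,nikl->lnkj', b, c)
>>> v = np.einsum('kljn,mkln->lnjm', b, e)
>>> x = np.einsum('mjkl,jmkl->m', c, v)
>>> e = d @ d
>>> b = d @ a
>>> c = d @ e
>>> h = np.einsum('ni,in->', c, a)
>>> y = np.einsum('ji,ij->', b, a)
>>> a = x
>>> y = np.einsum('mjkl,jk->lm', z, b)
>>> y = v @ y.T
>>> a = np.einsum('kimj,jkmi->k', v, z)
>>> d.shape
(7, 7)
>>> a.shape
(7,)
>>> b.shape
(7, 7)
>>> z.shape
(37, 7, 7, 13)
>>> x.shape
(13,)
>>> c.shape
(7, 7)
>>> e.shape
(7, 7)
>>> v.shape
(7, 13, 7, 37)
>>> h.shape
()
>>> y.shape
(7, 13, 7, 13)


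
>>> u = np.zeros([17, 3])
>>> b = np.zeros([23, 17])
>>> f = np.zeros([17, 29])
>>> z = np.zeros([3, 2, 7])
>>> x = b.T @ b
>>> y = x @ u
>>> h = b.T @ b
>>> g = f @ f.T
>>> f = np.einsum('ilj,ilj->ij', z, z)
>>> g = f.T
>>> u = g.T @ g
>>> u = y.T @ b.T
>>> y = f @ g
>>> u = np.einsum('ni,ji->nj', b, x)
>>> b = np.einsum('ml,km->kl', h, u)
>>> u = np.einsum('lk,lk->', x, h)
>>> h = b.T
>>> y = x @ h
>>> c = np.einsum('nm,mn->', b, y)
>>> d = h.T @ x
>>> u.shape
()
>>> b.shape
(23, 17)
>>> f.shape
(3, 7)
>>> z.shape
(3, 2, 7)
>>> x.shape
(17, 17)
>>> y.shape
(17, 23)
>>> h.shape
(17, 23)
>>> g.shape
(7, 3)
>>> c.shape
()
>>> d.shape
(23, 17)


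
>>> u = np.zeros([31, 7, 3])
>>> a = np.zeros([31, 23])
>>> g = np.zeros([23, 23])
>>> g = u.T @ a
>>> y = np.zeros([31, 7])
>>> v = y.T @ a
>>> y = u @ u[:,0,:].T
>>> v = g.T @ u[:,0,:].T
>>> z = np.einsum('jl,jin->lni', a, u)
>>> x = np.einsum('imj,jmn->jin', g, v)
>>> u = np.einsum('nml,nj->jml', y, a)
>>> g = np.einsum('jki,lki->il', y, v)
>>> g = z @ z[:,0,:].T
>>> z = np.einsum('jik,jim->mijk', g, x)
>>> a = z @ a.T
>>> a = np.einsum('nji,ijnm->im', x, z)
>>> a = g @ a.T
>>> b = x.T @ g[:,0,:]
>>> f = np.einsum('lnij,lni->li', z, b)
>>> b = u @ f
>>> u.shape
(23, 7, 31)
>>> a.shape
(23, 3, 31)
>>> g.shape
(23, 3, 23)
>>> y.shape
(31, 7, 31)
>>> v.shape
(23, 7, 31)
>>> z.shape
(31, 3, 23, 23)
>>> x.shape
(23, 3, 31)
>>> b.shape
(23, 7, 23)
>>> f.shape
(31, 23)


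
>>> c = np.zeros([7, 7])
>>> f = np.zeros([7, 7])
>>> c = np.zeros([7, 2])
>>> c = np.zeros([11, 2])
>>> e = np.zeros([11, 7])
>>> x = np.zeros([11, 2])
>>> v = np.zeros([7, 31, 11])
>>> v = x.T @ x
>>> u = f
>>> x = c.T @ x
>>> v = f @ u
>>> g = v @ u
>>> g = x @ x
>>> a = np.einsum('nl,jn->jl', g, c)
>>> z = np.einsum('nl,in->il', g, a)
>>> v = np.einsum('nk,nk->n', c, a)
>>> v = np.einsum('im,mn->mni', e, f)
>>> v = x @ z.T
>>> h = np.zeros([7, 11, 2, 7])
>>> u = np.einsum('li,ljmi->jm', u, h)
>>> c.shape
(11, 2)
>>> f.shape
(7, 7)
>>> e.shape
(11, 7)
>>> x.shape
(2, 2)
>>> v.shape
(2, 11)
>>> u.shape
(11, 2)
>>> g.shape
(2, 2)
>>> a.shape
(11, 2)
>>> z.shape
(11, 2)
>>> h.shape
(7, 11, 2, 7)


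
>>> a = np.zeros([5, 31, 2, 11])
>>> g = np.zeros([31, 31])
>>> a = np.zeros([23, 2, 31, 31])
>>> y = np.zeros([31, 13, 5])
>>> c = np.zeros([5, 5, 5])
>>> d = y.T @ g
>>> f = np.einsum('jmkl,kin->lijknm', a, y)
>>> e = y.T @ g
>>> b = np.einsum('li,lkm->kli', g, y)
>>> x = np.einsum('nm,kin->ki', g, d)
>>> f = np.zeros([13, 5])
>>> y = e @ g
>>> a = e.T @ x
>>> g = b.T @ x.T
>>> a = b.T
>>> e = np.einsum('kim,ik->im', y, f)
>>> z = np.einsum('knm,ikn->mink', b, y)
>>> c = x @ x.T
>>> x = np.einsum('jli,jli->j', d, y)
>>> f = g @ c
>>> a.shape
(31, 31, 13)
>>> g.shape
(31, 31, 5)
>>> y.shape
(5, 13, 31)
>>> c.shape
(5, 5)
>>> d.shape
(5, 13, 31)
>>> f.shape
(31, 31, 5)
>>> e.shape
(13, 31)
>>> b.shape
(13, 31, 31)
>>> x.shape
(5,)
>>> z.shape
(31, 5, 31, 13)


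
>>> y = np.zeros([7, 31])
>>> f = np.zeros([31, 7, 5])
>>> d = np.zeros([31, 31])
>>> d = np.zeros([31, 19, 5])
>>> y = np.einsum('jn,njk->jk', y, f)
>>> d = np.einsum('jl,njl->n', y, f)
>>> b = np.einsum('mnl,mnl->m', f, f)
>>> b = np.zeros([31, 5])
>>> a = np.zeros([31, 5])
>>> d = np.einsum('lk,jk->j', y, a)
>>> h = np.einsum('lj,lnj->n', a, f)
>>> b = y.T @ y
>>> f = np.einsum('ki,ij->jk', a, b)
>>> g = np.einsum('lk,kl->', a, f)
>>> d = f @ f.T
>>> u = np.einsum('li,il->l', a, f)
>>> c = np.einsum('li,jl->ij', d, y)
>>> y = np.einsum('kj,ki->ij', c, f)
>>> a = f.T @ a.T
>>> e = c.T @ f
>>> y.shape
(31, 7)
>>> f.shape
(5, 31)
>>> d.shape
(5, 5)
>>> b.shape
(5, 5)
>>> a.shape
(31, 31)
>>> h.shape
(7,)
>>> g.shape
()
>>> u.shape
(31,)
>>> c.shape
(5, 7)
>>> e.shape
(7, 31)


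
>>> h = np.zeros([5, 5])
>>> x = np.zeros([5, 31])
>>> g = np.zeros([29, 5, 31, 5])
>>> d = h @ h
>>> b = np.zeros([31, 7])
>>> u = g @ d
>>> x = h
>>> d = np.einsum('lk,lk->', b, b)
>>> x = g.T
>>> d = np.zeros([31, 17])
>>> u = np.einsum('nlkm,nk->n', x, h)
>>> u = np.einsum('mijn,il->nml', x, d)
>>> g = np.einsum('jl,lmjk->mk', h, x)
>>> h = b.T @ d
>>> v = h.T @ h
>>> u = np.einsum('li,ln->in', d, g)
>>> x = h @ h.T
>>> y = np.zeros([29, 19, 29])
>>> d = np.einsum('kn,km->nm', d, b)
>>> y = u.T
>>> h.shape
(7, 17)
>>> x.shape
(7, 7)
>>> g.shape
(31, 29)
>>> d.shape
(17, 7)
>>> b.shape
(31, 7)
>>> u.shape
(17, 29)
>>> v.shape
(17, 17)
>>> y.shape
(29, 17)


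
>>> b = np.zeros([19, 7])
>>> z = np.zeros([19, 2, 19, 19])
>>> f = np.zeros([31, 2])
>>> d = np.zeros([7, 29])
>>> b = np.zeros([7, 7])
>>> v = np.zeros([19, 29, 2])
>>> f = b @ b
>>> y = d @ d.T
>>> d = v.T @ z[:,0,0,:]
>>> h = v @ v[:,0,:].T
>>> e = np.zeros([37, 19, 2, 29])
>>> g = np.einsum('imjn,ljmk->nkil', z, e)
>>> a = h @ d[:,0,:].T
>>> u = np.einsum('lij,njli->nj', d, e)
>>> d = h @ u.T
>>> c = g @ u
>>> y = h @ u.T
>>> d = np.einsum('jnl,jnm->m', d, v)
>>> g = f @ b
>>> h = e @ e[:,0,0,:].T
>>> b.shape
(7, 7)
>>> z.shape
(19, 2, 19, 19)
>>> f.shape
(7, 7)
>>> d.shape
(2,)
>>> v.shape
(19, 29, 2)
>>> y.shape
(19, 29, 37)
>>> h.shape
(37, 19, 2, 37)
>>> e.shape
(37, 19, 2, 29)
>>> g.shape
(7, 7)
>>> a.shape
(19, 29, 2)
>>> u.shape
(37, 19)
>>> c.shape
(19, 29, 19, 19)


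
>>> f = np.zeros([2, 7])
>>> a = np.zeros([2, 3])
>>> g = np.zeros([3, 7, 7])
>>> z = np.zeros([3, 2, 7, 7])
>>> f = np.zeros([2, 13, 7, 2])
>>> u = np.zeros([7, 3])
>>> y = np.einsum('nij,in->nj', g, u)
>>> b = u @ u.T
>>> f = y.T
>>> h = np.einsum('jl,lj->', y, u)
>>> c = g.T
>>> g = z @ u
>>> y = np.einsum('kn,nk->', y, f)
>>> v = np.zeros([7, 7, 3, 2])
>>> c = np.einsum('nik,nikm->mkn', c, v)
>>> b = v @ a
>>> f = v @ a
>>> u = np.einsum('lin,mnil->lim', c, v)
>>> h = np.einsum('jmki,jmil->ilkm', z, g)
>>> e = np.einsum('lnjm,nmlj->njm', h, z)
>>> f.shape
(7, 7, 3, 3)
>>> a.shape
(2, 3)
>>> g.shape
(3, 2, 7, 3)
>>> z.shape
(3, 2, 7, 7)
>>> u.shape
(2, 3, 7)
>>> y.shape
()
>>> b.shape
(7, 7, 3, 3)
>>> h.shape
(7, 3, 7, 2)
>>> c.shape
(2, 3, 7)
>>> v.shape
(7, 7, 3, 2)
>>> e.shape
(3, 7, 2)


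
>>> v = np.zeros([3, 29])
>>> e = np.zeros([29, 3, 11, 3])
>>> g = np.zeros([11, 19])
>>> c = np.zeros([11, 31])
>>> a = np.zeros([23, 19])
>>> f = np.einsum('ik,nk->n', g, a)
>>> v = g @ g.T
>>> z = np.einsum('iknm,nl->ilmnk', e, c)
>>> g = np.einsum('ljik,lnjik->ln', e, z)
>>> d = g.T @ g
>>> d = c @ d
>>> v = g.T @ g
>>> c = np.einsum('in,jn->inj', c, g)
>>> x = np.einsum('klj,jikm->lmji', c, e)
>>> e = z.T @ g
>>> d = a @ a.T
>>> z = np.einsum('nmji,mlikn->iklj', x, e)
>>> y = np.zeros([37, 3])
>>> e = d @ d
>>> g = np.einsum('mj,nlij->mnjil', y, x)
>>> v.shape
(31, 31)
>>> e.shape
(23, 23)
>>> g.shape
(37, 31, 3, 29, 3)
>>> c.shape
(11, 31, 29)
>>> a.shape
(23, 19)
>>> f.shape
(23,)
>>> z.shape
(3, 31, 11, 29)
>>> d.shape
(23, 23)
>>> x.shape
(31, 3, 29, 3)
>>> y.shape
(37, 3)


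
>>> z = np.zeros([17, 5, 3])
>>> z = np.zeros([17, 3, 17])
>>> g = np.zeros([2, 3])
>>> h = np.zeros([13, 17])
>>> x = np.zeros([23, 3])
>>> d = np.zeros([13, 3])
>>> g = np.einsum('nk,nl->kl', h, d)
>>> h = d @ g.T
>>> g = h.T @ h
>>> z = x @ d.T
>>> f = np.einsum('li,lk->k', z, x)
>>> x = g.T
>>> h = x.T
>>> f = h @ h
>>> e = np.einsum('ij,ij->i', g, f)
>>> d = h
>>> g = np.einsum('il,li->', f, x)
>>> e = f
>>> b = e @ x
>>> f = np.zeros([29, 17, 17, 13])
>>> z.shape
(23, 13)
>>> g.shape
()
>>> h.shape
(17, 17)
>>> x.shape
(17, 17)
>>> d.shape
(17, 17)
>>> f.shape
(29, 17, 17, 13)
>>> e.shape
(17, 17)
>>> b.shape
(17, 17)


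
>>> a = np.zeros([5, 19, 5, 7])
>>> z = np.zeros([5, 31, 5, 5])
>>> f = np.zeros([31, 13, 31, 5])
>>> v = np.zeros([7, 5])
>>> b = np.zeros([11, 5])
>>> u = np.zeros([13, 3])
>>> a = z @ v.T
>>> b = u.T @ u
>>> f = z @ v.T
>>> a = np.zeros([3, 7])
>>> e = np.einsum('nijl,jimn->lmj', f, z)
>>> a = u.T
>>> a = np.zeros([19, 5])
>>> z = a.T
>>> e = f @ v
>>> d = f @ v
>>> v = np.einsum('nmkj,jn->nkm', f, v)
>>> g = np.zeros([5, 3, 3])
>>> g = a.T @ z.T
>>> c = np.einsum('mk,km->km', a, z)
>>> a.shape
(19, 5)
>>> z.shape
(5, 19)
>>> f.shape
(5, 31, 5, 7)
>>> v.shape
(5, 5, 31)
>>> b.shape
(3, 3)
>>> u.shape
(13, 3)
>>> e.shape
(5, 31, 5, 5)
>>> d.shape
(5, 31, 5, 5)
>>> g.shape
(5, 5)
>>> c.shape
(5, 19)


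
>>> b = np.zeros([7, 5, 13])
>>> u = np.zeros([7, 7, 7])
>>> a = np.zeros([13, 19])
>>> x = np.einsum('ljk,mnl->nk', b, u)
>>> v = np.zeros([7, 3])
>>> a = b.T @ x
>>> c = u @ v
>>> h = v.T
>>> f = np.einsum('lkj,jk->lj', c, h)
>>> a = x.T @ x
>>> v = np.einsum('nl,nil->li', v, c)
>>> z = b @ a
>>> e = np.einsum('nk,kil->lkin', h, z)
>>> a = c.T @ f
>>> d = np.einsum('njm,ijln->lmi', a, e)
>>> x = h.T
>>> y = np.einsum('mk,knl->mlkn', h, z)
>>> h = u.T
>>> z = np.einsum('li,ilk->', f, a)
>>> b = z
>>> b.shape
()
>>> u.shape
(7, 7, 7)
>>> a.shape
(3, 7, 3)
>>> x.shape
(7, 3)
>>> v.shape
(3, 7)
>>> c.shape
(7, 7, 3)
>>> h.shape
(7, 7, 7)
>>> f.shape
(7, 3)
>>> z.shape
()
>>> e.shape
(13, 7, 5, 3)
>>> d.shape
(5, 3, 13)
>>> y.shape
(3, 13, 7, 5)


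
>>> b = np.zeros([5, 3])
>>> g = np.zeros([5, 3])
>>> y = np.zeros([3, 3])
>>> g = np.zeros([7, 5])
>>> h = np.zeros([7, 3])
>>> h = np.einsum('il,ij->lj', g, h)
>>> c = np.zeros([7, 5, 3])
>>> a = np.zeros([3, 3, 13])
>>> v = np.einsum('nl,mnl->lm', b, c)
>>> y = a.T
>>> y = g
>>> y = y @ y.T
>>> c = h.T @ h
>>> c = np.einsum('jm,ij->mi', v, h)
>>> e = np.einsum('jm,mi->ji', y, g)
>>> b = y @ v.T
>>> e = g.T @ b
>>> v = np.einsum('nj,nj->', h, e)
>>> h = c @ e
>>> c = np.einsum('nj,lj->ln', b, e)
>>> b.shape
(7, 3)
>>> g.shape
(7, 5)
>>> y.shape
(7, 7)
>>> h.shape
(7, 3)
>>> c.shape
(5, 7)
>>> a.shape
(3, 3, 13)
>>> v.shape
()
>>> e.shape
(5, 3)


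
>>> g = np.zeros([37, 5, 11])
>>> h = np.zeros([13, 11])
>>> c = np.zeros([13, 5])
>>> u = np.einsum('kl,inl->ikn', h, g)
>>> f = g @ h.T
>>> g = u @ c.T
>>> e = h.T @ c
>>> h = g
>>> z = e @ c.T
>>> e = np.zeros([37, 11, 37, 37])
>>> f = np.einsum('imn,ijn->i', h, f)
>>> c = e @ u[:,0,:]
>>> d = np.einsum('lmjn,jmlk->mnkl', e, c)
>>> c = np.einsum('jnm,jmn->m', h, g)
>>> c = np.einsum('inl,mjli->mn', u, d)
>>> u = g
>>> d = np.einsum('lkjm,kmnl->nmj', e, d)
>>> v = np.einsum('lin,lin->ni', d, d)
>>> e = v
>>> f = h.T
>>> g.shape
(37, 13, 13)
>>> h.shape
(37, 13, 13)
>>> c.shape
(11, 13)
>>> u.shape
(37, 13, 13)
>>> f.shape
(13, 13, 37)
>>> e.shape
(37, 37)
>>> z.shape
(11, 13)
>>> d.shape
(5, 37, 37)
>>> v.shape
(37, 37)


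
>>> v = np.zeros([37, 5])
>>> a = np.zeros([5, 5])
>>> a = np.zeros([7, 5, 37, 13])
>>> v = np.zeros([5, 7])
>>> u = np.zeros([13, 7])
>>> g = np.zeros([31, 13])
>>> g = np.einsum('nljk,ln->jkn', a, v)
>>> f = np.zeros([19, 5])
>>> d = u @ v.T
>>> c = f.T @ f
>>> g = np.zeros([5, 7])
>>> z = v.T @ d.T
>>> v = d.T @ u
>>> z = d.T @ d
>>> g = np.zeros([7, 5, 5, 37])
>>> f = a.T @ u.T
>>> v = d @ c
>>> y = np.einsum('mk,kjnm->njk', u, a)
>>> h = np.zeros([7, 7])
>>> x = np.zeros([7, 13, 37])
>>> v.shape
(13, 5)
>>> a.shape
(7, 5, 37, 13)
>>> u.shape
(13, 7)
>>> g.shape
(7, 5, 5, 37)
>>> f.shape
(13, 37, 5, 13)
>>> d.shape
(13, 5)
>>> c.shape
(5, 5)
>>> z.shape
(5, 5)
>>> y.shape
(37, 5, 7)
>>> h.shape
(7, 7)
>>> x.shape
(7, 13, 37)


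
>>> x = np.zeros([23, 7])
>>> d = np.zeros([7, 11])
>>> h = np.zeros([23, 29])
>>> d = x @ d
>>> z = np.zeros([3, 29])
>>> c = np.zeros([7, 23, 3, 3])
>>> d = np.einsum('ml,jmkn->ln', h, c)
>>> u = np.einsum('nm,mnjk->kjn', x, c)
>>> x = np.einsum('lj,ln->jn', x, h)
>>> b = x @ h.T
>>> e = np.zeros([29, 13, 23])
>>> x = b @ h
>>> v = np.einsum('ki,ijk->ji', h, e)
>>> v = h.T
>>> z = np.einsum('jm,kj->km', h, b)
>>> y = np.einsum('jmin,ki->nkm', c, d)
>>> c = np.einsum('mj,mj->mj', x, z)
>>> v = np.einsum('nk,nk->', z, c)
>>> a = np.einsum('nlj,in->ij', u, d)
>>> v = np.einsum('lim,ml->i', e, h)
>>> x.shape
(7, 29)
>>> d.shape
(29, 3)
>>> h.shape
(23, 29)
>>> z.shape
(7, 29)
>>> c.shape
(7, 29)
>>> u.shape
(3, 3, 23)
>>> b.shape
(7, 23)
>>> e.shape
(29, 13, 23)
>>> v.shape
(13,)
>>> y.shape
(3, 29, 23)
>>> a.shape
(29, 23)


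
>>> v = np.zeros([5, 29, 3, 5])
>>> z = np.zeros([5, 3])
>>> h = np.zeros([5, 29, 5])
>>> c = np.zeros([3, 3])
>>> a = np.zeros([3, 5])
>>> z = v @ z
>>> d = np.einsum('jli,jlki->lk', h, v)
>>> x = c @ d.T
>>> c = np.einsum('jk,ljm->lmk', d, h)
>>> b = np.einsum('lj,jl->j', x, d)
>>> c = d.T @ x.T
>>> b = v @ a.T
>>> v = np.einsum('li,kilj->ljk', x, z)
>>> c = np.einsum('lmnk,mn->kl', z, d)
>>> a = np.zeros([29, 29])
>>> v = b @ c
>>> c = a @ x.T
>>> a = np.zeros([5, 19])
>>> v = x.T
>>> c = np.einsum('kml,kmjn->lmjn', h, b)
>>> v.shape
(29, 3)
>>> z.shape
(5, 29, 3, 3)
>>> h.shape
(5, 29, 5)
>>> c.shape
(5, 29, 3, 3)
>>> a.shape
(5, 19)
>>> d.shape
(29, 3)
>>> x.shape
(3, 29)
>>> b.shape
(5, 29, 3, 3)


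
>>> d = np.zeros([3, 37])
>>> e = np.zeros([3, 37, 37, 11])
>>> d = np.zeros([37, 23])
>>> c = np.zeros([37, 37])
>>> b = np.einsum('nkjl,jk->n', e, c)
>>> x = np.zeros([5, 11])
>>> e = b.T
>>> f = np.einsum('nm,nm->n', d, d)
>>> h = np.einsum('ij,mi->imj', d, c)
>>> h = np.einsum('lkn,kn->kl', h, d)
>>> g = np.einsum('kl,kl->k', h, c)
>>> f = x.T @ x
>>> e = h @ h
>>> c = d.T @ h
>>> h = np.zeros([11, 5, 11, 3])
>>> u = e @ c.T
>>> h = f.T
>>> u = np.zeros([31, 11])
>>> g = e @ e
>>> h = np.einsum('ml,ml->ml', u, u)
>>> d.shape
(37, 23)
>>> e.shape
(37, 37)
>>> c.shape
(23, 37)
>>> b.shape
(3,)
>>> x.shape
(5, 11)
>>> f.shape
(11, 11)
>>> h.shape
(31, 11)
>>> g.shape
(37, 37)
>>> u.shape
(31, 11)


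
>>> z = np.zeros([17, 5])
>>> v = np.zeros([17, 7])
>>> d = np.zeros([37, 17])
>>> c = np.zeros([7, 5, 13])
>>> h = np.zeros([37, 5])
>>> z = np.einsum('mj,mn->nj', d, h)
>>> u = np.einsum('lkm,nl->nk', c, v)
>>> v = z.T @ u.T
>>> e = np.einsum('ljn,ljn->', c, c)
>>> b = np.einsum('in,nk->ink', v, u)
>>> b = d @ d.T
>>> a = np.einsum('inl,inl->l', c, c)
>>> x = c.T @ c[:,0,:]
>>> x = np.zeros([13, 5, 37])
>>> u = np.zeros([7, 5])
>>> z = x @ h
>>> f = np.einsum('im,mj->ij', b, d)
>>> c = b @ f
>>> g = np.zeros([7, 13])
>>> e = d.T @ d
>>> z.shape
(13, 5, 5)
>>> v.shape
(17, 17)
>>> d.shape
(37, 17)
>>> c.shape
(37, 17)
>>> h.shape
(37, 5)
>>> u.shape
(7, 5)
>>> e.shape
(17, 17)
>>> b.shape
(37, 37)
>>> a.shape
(13,)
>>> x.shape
(13, 5, 37)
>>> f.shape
(37, 17)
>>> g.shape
(7, 13)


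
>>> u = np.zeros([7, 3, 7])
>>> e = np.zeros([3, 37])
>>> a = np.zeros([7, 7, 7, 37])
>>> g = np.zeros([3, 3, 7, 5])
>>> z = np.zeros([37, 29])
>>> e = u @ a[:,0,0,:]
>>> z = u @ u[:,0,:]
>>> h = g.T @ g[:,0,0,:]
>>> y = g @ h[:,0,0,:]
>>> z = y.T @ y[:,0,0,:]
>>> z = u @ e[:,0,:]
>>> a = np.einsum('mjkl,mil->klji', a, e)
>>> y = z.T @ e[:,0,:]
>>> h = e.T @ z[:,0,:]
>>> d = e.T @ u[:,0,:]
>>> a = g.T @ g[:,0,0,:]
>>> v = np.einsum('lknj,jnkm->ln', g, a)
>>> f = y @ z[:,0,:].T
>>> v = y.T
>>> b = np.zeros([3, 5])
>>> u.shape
(7, 3, 7)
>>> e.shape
(7, 3, 37)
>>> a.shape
(5, 7, 3, 5)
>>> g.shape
(3, 3, 7, 5)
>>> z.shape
(7, 3, 37)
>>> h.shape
(37, 3, 37)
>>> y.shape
(37, 3, 37)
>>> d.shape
(37, 3, 7)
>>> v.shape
(37, 3, 37)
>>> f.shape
(37, 3, 7)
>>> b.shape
(3, 5)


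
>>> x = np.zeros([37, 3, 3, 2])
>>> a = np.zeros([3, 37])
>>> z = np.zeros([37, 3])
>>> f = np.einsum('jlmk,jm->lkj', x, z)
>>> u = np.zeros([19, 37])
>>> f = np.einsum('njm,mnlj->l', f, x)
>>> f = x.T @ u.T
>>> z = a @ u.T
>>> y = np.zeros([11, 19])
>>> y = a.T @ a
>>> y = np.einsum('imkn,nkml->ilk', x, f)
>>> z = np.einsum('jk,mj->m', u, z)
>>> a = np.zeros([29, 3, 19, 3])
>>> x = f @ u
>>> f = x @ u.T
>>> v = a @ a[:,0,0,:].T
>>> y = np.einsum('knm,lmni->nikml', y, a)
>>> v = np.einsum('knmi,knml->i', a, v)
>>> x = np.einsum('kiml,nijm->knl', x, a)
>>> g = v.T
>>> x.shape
(2, 29, 37)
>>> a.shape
(29, 3, 19, 3)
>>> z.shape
(3,)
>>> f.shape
(2, 3, 3, 19)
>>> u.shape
(19, 37)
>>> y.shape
(19, 3, 37, 3, 29)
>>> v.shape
(3,)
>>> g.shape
(3,)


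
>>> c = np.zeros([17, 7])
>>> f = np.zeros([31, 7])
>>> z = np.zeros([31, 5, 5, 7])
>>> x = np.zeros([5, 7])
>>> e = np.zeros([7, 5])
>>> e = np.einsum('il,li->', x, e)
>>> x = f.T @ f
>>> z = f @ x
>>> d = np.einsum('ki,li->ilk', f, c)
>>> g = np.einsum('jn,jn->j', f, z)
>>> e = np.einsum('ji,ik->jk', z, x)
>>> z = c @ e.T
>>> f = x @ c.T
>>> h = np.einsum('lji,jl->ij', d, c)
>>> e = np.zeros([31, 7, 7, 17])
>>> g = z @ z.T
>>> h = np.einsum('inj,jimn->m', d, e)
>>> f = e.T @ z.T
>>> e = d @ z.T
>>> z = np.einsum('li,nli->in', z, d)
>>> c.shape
(17, 7)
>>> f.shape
(17, 7, 7, 17)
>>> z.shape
(31, 7)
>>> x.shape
(7, 7)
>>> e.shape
(7, 17, 17)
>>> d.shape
(7, 17, 31)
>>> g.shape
(17, 17)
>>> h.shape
(7,)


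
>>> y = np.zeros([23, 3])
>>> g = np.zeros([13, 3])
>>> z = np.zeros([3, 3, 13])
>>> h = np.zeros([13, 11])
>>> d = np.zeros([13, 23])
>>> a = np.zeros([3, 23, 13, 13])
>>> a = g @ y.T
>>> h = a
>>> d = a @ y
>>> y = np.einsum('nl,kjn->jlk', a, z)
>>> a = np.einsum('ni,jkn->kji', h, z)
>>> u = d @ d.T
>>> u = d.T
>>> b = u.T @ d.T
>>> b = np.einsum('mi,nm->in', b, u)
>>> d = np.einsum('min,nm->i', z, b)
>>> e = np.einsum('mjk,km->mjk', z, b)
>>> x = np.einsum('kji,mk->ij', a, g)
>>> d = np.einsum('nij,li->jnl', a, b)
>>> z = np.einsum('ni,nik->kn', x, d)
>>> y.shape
(3, 23, 3)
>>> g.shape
(13, 3)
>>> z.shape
(13, 23)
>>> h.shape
(13, 23)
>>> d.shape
(23, 3, 13)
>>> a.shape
(3, 3, 23)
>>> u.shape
(3, 13)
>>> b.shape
(13, 3)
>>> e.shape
(3, 3, 13)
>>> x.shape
(23, 3)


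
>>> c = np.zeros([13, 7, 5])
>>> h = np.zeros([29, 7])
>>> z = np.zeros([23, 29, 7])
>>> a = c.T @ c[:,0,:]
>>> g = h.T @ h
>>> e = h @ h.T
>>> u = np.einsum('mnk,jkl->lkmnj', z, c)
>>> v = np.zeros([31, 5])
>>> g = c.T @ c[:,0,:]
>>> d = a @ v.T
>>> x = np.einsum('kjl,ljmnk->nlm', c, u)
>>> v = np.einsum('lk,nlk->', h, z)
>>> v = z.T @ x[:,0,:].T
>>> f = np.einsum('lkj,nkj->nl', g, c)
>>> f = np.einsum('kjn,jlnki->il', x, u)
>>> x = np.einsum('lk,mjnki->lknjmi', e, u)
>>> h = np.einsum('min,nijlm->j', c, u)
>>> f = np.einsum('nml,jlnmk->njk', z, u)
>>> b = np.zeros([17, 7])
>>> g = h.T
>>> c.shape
(13, 7, 5)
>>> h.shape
(23,)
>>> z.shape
(23, 29, 7)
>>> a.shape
(5, 7, 5)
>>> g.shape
(23,)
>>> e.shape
(29, 29)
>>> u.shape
(5, 7, 23, 29, 13)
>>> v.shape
(7, 29, 29)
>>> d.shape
(5, 7, 31)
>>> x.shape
(29, 29, 23, 7, 5, 13)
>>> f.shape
(23, 5, 13)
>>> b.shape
(17, 7)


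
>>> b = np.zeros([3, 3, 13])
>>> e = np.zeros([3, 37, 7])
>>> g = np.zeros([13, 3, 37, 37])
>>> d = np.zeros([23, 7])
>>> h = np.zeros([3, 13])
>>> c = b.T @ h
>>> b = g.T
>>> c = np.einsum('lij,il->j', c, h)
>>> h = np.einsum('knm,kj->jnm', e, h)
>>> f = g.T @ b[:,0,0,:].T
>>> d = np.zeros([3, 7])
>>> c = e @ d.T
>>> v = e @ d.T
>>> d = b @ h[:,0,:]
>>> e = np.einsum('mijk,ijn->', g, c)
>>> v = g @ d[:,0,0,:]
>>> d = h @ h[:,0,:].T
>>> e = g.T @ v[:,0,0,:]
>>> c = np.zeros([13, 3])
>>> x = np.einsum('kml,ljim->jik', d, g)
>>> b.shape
(37, 37, 3, 13)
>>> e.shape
(37, 37, 3, 7)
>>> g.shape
(13, 3, 37, 37)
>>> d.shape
(13, 37, 13)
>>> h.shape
(13, 37, 7)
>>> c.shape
(13, 3)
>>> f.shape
(37, 37, 3, 37)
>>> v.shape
(13, 3, 37, 7)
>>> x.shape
(3, 37, 13)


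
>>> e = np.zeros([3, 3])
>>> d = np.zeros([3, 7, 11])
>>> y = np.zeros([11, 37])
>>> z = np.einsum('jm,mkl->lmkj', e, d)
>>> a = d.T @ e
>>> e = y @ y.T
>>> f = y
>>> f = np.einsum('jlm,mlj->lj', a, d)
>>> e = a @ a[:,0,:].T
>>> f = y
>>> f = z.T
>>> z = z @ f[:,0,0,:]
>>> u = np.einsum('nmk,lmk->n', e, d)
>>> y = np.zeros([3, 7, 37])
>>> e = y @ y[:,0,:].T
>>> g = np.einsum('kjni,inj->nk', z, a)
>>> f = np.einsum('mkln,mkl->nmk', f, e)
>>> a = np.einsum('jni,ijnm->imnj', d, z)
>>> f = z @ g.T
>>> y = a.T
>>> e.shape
(3, 7, 3)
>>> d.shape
(3, 7, 11)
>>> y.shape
(3, 7, 11, 11)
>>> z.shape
(11, 3, 7, 11)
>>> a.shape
(11, 11, 7, 3)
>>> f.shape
(11, 3, 7, 7)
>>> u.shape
(11,)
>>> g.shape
(7, 11)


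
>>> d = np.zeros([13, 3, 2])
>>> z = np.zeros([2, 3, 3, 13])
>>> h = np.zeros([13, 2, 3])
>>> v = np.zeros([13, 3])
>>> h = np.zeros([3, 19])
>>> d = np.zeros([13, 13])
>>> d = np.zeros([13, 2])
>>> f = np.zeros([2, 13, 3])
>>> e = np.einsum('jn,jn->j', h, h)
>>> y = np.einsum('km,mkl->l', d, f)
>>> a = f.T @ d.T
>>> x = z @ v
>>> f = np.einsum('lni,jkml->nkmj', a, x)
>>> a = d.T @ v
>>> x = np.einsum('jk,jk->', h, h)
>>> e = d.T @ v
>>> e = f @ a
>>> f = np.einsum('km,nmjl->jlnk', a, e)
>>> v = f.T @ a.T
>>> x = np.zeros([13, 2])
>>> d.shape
(13, 2)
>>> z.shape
(2, 3, 3, 13)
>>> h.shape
(3, 19)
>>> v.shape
(2, 13, 3, 2)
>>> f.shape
(3, 3, 13, 2)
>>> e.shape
(13, 3, 3, 3)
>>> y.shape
(3,)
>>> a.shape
(2, 3)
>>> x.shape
(13, 2)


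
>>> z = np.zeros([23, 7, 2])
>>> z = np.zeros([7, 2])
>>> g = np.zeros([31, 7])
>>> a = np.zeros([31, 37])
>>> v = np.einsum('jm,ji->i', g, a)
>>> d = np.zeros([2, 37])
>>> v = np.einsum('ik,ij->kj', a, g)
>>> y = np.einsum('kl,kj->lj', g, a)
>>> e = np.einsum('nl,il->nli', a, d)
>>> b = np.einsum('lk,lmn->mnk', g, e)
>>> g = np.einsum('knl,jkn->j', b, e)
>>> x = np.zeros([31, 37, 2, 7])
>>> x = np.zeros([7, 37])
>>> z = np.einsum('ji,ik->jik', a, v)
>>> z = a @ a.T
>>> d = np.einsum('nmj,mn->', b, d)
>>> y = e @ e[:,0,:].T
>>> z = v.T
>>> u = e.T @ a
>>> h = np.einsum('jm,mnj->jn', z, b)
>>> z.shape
(7, 37)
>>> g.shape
(31,)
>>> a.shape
(31, 37)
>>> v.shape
(37, 7)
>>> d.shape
()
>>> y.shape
(31, 37, 31)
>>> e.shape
(31, 37, 2)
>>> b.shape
(37, 2, 7)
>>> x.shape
(7, 37)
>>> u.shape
(2, 37, 37)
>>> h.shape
(7, 2)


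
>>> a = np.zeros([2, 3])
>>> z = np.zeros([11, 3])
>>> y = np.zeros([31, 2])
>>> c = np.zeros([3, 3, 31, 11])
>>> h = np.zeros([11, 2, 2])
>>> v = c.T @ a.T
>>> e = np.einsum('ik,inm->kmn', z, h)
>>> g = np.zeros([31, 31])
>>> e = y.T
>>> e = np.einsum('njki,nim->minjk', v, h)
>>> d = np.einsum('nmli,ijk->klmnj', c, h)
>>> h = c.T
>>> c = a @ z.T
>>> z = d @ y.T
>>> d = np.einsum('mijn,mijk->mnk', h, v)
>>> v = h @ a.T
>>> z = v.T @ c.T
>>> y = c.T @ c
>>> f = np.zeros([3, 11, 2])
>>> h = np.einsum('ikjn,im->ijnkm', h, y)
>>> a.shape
(2, 3)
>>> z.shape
(2, 3, 31, 2)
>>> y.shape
(11, 11)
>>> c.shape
(2, 11)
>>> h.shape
(11, 3, 3, 31, 11)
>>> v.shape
(11, 31, 3, 2)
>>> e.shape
(2, 2, 11, 31, 3)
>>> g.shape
(31, 31)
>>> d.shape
(11, 3, 2)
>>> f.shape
(3, 11, 2)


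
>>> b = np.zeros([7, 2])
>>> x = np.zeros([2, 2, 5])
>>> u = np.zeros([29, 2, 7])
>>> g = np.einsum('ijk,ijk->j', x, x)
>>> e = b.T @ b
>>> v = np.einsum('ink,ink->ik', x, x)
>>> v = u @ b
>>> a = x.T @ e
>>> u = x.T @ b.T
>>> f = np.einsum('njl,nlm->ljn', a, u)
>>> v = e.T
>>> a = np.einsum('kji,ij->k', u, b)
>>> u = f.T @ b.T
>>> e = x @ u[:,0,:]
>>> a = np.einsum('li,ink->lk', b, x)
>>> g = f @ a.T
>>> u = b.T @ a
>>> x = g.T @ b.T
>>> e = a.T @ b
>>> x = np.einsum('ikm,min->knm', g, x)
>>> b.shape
(7, 2)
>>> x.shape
(2, 7, 7)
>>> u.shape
(2, 5)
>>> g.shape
(2, 2, 7)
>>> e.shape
(5, 2)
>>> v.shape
(2, 2)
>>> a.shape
(7, 5)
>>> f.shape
(2, 2, 5)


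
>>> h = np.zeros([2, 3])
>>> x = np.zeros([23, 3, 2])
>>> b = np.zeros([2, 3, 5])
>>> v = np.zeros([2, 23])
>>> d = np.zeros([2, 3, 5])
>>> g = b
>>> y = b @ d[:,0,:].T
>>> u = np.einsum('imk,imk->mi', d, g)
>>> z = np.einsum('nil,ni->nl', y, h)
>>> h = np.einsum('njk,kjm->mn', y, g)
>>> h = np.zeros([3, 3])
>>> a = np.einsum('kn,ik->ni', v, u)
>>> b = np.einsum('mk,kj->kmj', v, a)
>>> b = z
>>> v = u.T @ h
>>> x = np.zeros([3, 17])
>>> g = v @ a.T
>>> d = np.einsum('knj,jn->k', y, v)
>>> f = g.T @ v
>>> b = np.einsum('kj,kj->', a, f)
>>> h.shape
(3, 3)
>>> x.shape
(3, 17)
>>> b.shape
()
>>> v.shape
(2, 3)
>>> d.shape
(2,)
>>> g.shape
(2, 23)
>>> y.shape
(2, 3, 2)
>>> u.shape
(3, 2)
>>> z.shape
(2, 2)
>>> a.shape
(23, 3)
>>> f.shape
(23, 3)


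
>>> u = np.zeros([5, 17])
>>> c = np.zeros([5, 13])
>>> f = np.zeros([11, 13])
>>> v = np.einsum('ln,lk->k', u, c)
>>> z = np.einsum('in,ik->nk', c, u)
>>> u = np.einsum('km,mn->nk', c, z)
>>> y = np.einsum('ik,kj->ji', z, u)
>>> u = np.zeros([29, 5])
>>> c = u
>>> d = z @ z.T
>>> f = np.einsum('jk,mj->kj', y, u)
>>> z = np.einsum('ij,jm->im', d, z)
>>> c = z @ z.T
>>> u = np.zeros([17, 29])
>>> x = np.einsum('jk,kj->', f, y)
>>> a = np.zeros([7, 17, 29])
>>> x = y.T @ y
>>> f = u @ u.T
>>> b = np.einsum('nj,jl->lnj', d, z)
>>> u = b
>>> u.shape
(17, 13, 13)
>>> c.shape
(13, 13)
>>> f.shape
(17, 17)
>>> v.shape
(13,)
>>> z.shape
(13, 17)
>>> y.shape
(5, 13)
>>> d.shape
(13, 13)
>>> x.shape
(13, 13)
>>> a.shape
(7, 17, 29)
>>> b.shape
(17, 13, 13)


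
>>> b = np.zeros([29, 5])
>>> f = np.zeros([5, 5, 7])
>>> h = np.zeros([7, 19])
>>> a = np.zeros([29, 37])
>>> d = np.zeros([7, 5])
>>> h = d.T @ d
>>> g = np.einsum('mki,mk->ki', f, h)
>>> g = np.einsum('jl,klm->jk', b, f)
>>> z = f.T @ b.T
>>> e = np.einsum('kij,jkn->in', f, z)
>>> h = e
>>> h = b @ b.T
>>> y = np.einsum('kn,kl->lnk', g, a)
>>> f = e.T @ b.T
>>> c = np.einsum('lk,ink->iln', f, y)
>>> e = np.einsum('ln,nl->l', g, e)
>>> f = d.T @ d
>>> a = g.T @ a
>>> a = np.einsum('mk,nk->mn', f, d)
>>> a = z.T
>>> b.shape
(29, 5)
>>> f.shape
(5, 5)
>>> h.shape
(29, 29)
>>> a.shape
(29, 5, 7)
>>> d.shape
(7, 5)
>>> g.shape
(29, 5)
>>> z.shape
(7, 5, 29)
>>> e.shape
(29,)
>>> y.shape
(37, 5, 29)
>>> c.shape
(37, 29, 5)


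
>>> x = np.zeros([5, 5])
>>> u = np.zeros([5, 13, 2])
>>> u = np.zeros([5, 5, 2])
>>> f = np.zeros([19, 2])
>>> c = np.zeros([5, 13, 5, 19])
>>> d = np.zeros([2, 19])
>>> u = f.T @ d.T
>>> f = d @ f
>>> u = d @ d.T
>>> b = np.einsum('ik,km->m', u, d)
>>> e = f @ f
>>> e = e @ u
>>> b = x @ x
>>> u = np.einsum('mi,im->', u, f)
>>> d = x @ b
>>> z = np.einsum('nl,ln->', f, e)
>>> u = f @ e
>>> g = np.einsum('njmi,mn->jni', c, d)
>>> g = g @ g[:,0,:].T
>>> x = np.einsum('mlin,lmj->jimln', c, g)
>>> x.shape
(13, 5, 5, 13, 19)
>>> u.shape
(2, 2)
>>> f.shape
(2, 2)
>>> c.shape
(5, 13, 5, 19)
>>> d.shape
(5, 5)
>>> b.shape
(5, 5)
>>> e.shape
(2, 2)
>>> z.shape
()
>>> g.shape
(13, 5, 13)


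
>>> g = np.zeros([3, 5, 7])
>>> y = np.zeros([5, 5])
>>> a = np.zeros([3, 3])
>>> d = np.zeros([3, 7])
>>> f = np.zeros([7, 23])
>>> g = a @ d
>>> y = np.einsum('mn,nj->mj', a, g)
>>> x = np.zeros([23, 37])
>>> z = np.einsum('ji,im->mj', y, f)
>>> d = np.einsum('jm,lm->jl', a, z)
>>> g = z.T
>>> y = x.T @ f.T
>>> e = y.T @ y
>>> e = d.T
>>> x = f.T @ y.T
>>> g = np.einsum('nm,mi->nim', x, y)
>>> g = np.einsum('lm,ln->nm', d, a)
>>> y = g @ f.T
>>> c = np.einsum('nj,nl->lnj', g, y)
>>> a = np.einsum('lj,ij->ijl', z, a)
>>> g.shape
(3, 23)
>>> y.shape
(3, 7)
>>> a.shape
(3, 3, 23)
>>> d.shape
(3, 23)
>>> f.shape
(7, 23)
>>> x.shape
(23, 37)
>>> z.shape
(23, 3)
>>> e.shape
(23, 3)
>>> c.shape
(7, 3, 23)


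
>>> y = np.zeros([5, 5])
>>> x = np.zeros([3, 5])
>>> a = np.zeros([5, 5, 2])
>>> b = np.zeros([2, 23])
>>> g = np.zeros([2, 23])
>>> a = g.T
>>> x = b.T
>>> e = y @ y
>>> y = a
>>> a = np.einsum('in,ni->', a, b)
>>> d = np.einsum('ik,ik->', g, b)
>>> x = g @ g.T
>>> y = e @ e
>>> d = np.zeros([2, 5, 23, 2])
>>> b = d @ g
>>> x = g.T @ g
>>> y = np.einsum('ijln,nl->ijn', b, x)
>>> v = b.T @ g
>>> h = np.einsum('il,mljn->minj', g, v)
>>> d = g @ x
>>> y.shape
(2, 5, 23)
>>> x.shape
(23, 23)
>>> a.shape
()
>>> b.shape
(2, 5, 23, 23)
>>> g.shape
(2, 23)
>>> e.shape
(5, 5)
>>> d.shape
(2, 23)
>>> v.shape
(23, 23, 5, 23)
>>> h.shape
(23, 2, 23, 5)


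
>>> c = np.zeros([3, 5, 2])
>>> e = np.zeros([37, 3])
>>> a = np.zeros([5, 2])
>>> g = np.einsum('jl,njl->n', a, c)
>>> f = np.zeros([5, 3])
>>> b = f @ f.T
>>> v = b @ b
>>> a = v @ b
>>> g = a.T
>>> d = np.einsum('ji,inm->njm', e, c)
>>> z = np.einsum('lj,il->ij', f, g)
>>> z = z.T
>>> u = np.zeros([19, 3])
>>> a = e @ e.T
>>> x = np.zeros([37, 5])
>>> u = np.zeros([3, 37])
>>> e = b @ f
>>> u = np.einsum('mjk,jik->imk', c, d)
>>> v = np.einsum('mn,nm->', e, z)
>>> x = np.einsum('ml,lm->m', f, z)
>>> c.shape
(3, 5, 2)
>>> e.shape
(5, 3)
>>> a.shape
(37, 37)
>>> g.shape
(5, 5)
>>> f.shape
(5, 3)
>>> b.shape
(5, 5)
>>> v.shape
()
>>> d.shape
(5, 37, 2)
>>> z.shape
(3, 5)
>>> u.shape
(37, 3, 2)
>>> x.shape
(5,)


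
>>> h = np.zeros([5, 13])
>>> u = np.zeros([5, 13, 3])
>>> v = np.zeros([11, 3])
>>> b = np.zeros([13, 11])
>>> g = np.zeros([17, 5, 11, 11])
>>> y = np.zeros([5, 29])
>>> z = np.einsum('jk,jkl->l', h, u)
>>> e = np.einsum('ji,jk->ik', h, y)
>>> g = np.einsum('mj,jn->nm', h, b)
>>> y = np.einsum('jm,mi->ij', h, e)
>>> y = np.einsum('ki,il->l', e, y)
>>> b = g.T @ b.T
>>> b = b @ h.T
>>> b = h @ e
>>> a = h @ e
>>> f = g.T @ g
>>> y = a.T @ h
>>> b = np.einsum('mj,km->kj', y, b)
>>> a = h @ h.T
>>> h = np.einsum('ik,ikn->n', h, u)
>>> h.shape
(3,)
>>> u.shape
(5, 13, 3)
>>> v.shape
(11, 3)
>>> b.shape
(5, 13)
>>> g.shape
(11, 5)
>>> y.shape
(29, 13)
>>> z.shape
(3,)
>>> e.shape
(13, 29)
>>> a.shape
(5, 5)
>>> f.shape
(5, 5)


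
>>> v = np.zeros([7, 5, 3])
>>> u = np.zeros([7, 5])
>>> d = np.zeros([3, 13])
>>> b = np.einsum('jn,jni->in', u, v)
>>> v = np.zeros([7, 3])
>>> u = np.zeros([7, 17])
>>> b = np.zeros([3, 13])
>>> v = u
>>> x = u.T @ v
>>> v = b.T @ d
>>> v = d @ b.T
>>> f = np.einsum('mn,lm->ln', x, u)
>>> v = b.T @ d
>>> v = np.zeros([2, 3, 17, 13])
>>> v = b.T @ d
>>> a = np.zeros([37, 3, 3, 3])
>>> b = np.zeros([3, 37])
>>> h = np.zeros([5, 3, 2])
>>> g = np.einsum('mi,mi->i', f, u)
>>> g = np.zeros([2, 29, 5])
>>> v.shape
(13, 13)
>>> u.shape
(7, 17)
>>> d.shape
(3, 13)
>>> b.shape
(3, 37)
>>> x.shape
(17, 17)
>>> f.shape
(7, 17)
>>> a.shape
(37, 3, 3, 3)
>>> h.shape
(5, 3, 2)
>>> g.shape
(2, 29, 5)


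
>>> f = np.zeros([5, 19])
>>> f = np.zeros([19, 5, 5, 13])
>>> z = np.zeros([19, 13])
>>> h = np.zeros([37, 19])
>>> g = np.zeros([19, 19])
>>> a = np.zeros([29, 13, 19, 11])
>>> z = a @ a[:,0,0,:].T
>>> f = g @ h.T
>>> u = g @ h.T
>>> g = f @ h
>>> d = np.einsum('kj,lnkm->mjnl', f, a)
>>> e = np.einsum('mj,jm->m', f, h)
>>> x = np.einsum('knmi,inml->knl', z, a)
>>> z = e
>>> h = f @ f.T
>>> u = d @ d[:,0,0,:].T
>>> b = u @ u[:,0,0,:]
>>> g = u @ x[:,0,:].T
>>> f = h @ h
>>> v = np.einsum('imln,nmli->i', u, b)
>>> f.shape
(19, 19)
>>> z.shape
(19,)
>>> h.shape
(19, 19)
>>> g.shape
(11, 37, 13, 29)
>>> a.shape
(29, 13, 19, 11)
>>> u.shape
(11, 37, 13, 11)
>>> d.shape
(11, 37, 13, 29)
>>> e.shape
(19,)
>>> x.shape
(29, 13, 11)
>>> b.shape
(11, 37, 13, 11)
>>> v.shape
(11,)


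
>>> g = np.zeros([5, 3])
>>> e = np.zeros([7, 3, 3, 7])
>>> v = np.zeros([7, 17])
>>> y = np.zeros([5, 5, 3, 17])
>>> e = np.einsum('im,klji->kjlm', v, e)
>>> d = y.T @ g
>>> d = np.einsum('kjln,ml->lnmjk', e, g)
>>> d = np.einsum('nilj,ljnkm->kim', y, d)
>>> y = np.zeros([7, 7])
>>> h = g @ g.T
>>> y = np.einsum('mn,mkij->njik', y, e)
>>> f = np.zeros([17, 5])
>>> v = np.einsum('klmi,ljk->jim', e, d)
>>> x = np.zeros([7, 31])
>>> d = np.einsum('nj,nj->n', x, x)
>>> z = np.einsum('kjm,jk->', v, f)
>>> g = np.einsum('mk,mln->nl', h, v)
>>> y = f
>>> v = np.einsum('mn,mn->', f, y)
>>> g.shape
(3, 17)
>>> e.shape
(7, 3, 3, 17)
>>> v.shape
()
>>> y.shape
(17, 5)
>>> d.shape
(7,)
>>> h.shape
(5, 5)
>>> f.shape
(17, 5)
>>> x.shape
(7, 31)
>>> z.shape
()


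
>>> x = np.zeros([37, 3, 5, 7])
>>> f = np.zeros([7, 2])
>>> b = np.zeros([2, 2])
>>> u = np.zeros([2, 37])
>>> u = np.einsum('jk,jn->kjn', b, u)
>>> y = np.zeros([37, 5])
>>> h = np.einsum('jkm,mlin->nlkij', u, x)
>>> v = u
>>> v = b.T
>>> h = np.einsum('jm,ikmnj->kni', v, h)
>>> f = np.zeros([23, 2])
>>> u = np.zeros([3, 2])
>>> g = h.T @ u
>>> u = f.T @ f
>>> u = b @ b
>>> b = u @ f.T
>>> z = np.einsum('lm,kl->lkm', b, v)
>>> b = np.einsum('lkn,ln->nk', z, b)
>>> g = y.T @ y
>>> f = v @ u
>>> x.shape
(37, 3, 5, 7)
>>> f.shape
(2, 2)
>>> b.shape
(23, 2)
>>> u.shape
(2, 2)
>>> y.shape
(37, 5)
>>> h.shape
(3, 5, 7)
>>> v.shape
(2, 2)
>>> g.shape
(5, 5)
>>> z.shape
(2, 2, 23)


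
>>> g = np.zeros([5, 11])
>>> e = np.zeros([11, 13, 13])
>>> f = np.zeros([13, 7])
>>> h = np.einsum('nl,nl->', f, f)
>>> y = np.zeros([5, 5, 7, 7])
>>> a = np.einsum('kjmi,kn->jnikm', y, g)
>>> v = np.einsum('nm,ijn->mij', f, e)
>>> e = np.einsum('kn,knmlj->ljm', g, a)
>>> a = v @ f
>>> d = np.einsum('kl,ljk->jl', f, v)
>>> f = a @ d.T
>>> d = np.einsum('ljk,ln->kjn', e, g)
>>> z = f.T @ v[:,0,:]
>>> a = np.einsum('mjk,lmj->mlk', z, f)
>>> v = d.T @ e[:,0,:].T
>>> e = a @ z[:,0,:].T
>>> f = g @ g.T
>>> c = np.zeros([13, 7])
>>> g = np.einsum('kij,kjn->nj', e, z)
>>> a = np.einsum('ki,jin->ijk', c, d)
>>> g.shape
(13, 11)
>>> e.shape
(11, 7, 11)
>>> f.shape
(5, 5)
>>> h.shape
()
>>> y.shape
(5, 5, 7, 7)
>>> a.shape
(7, 7, 13)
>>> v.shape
(11, 7, 5)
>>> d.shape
(7, 7, 11)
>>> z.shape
(11, 11, 13)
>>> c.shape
(13, 7)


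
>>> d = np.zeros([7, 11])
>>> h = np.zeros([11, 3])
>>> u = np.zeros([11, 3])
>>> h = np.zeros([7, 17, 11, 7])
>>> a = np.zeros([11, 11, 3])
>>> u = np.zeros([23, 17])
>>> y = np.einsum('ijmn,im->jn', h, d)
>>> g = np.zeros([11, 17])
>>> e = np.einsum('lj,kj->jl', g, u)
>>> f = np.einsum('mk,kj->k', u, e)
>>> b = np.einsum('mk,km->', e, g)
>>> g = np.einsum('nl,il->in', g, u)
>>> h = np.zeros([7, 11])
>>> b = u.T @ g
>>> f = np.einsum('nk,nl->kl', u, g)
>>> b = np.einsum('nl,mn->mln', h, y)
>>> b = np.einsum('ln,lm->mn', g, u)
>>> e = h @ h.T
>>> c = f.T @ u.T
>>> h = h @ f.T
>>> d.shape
(7, 11)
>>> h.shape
(7, 17)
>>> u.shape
(23, 17)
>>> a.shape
(11, 11, 3)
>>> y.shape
(17, 7)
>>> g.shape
(23, 11)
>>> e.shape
(7, 7)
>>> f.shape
(17, 11)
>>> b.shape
(17, 11)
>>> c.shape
(11, 23)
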